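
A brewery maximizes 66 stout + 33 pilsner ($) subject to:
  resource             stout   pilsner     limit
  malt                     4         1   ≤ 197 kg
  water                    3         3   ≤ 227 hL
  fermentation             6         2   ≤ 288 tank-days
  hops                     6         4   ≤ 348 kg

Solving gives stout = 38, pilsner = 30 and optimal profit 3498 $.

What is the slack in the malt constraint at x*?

malt used = 4·38 + 1·30 = 182; slack = 197 − 182 = 15.

15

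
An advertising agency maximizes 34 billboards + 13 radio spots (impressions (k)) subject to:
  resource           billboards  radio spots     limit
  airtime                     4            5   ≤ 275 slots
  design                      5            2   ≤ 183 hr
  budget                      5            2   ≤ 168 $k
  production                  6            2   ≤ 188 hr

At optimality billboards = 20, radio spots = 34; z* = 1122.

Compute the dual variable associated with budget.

Check each constraint at x*: airtime 250/275 (slack 25); design 168/183 (slack 15); budget 168/168 (tight); production 188/188 (tight).
Since airtime, design are not tight, their duals are 0.
The binding rows give the dual system: 5·y_budget + 6·y_production = 34 and 2·y_budget + 2·y_production = 13.
This yields shadow prices y_budget = 5, y_production = 1.5.
Shadow price of budget = 5.

5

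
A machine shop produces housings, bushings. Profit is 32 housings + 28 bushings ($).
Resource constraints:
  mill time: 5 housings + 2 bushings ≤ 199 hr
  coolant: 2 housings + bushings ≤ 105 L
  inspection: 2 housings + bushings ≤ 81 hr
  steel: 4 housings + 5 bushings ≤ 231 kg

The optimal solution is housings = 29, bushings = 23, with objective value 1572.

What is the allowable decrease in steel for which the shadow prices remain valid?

Binding constraints: inspection, steel. The basis is B = [[2,1],[4,5]] with det 6.
Per unit decrease in steel, x* moves by d = (0.1667, -0.3333).
The basis stays optimal until mill time becomes binding; allowable decrease = 48 kg.

48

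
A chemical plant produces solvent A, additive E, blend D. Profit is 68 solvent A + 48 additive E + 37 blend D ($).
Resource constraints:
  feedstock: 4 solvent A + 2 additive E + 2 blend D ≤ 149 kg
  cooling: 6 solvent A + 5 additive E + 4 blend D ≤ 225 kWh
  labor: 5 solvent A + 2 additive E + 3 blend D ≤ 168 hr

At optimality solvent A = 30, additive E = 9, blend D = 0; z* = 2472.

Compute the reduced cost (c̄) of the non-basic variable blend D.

-7

Check each constraint at x*: feedstock 138/149 (slack 11); cooling 225/225 (tight); labor 168/168 (tight).
Slack constraints have shadow price 0 (complementary slackness).
Dual feasibility on the basic columns requires 6·y_cooling + 5·y_labor = 68, 5·y_cooling + 2·y_labor = 48.
This yields shadow prices y_cooling = 8, y_labor = 4.
Reduced cost of blend D: c₃ − yᵀa₃ = 37 − (8·4 + 4·3) = 37 − 44 = -7.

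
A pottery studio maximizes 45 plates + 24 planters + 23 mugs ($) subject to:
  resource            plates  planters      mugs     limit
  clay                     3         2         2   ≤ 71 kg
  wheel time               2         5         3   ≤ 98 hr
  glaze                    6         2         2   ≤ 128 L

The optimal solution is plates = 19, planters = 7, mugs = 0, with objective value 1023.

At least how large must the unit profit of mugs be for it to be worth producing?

24

Check each constraint at x*: clay 71/71 (tight); wheel time 73/98 (slack 25); glaze 128/128 (tight).
Slack constraints have shadow price 0 (complementary slackness).
From A_Bᵀ y = c: 3·y_clay + 6·y_glaze = 45; 2·y_clay + 2·y_glaze = 24.
Solving: y_clay = 9, y_glaze = 3.
mugs enters the basis when its profit ≥ yᵀa₃ = 9·2 + 3·2 = 24.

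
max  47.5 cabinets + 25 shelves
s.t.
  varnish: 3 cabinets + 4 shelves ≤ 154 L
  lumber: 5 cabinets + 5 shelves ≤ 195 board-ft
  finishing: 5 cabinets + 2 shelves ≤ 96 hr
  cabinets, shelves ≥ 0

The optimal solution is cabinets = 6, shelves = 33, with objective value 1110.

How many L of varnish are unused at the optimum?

varnish used = 3·6 + 4·33 = 150; slack = 154 − 150 = 4.

4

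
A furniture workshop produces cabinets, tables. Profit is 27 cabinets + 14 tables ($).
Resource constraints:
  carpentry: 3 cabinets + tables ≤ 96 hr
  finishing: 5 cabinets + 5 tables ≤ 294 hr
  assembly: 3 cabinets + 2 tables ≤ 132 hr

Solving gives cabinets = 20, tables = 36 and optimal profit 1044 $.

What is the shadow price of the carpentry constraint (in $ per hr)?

4

Binding: carpentry and assembly. Non-binding: finishing (14 unused).
By complementary slackness, y = 0 for the non-binding constraint.
Dual feasibility on the basic columns requires 3·y_carpentry + 3·y_assembly = 27, 1·y_carpentry + 2·y_assembly = 14.
This yields shadow prices y_carpentry = 4, y_assembly = 5.
Shadow price of carpentry = 4.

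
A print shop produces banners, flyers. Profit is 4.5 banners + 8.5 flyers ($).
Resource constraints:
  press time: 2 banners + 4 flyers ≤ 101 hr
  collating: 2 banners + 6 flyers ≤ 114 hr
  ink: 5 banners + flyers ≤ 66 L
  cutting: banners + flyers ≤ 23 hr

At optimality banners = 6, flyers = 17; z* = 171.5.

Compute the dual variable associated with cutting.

Binding: collating and cutting. Non-binding: press time (21 unused), ink (19 unused).
Slack constraints have shadow price 0 (complementary slackness).
The binding rows give the dual system: 2·y_collating + 1·y_cutting = 4.5 and 6·y_collating + 1·y_cutting = 8.5.
Solving: y_collating = 1, y_cutting = 2.5.
Shadow price of cutting = 2.5.

2.5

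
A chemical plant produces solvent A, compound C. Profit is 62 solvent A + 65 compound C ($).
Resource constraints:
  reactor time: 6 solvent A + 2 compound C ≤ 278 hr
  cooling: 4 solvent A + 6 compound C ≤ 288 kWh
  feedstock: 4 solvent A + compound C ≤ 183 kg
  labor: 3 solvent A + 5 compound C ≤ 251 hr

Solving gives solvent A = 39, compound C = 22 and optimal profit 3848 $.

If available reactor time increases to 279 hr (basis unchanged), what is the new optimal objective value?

Binding: reactor time and cooling. Non-binding: feedstock (5 unused), labor (24 unused).
Slack constraints have shadow price 0 (complementary slackness).
The binding rows give the dual system: 6·y_reactor time + 4·y_cooling = 62 and 2·y_reactor time + 6·y_cooling = 65.
Solving: y_reactor time = 4, y_cooling = 9.5.
Δz = y_reactor time·Δb = 4 × (1) = 4, so new z* = 3848 + 4 = 3852.

3852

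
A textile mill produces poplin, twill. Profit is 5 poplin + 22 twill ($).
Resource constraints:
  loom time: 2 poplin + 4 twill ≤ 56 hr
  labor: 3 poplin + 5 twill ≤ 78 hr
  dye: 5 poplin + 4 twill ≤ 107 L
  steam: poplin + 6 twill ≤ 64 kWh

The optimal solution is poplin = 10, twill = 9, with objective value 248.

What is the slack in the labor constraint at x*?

labor used = 3·10 + 5·9 = 75; slack = 78 − 75 = 3.

3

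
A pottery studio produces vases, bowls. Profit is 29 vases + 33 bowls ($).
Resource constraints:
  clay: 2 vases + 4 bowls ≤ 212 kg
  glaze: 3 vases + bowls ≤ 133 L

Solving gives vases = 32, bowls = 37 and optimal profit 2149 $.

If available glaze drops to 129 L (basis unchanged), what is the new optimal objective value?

2129

Both clay and glaze are binding at x*.
From A_Bᵀ y = c: 2·y_clay + 3·y_glaze = 29; 4·y_clay + 1·y_glaze = 33.
This yields shadow prices y_clay = 7, y_glaze = 5.
Δz = y_glaze·Δb = 5 × (-4) = -20, so new z* = 2149 − 20 = 2129.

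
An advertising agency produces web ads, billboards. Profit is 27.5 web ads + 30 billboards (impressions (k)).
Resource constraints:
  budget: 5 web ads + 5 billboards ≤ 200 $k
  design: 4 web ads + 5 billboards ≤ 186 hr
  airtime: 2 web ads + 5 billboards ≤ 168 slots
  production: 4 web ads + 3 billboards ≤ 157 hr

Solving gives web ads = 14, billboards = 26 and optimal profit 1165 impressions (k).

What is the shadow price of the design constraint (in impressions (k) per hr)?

2.5

Binding: budget and design. Non-binding: airtime (10 unused), production (23 unused).
By complementary slackness, y = 0 for the non-binding constraints.
The binding rows give the dual system: 5·y_budget + 4·y_design = 27.5 and 5·y_budget + 5·y_design = 30.
Solving: y_budget = 3.5, y_design = 2.5.
Shadow price of design = 2.5.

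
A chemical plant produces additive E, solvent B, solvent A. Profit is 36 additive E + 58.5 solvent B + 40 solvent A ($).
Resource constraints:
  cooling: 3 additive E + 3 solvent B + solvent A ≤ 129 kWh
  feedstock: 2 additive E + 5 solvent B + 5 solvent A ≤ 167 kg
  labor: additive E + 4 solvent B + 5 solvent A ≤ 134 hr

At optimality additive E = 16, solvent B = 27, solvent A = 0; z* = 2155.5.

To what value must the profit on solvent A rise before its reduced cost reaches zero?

Check each constraint at x*: cooling 129/129 (tight); feedstock 167/167 (tight); labor 124/134 (slack 10).
By complementary slackness, y = 0 for the non-binding constraint.
Dual feasibility on the basic columns requires 3·y_cooling + 2·y_feedstock = 36, 3·y_cooling + 5·y_feedstock = 58.5.
→ y_cooling = 7 and y_feedstock = 7.5.
solvent A enters the basis when its profit ≥ yᵀa₃ = 7·1 + 7.5·5 = 44.5.

44.5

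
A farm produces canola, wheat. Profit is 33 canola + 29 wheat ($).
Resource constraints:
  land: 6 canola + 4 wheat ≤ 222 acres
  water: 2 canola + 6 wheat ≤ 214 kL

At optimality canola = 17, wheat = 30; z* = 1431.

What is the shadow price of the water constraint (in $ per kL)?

1.5

At the optimum: land uses 222 of 222 (binding); water uses 214 of 214 (binding).
From A_Bᵀ y = c: 6·y_land + 2·y_water = 33; 4·y_land + 6·y_water = 29.
Solving: y_land = 5, y_water = 1.5.
Shadow price of water = 1.5.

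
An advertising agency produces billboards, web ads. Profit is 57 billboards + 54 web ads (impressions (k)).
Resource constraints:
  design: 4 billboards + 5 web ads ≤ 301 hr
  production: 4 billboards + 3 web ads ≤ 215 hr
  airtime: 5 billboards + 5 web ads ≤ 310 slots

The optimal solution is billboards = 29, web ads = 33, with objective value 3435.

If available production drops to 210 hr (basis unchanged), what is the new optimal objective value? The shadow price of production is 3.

3420

Δb = -5, so new z* = 3435 + (3)·(-5) = 3435 − 15 = 3420.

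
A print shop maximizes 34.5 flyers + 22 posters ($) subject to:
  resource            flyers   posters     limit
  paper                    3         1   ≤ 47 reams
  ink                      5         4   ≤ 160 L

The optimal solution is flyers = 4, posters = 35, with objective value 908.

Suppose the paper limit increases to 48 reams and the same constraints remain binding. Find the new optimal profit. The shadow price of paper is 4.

Δb = 1, so new z* = 908 + (4)·(1) = 908 + 4 = 912.

912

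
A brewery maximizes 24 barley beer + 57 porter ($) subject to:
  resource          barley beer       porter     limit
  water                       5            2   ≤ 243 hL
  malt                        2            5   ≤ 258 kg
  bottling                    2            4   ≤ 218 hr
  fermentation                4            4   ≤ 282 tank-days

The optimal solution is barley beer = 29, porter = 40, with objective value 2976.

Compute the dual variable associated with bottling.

3

At the optimum: water uses 225 of 243 (slack = 18); malt uses 258 of 258 (binding); bottling uses 218 of 218 (binding); fermentation uses 276 of 282 (slack = 6).
By complementary slackness, y = 0 for the non-binding constraints.
The binding rows give the dual system: 2·y_malt + 2·y_bottling = 24 and 5·y_malt + 4·y_bottling = 57.
Solving: y_malt = 9, y_bottling = 3.
Shadow price of bottling = 3.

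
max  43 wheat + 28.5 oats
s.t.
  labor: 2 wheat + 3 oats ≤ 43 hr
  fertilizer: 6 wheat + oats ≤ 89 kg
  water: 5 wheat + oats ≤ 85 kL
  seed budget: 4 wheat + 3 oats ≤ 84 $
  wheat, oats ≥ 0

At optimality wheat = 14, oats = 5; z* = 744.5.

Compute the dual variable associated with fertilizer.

4.5

At the optimum: labor uses 43 of 43 (binding); fertilizer uses 89 of 89 (binding); water uses 75 of 85 (slack = 10); seed budget uses 71 of 84 (slack = 13).
Since water, seed budget are not tight, their duals are 0.
Dual feasibility on the basic columns requires 2·y_labor + 6·y_fertilizer = 43, 3·y_labor + 1·y_fertilizer = 28.5.
→ y_labor = 8 and y_fertilizer = 4.5.
Shadow price of fertilizer = 4.5.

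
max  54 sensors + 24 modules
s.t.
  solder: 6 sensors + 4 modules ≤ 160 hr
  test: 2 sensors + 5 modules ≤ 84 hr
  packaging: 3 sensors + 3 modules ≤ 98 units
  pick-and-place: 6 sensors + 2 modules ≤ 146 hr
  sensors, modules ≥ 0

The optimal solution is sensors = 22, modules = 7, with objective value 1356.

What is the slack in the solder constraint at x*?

solder used = 6·22 + 4·7 = 160; slack = 160 − 160 = 0.

0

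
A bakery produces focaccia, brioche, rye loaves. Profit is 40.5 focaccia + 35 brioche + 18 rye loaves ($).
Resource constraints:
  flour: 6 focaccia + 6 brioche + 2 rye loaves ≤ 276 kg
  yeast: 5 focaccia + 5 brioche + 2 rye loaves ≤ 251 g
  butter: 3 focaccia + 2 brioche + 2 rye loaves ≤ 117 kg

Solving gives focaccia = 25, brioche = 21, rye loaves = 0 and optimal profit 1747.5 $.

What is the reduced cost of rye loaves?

-1

Check each constraint at x*: flour 276/276 (tight); yeast 230/251 (slack 21); butter 117/117 (tight).
Since yeast is not tight, its dual is 0.
From A_Bᵀ y = c: 6·y_flour + 3·y_butter = 40.5; 6·y_flour + 2·y_butter = 35.
This yields shadow prices y_flour = 4, y_butter = 5.5.
Reduced cost of rye loaves: c₃ − yᵀa₃ = 18 − (4·2 + 5.5·2) = 18 − 19 = -1.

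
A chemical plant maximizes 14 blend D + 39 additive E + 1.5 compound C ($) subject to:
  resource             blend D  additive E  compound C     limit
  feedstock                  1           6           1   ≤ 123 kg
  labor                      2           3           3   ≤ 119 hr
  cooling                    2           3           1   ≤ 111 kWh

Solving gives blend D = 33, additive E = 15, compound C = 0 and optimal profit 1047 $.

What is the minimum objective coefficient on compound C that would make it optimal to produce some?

Binding: feedstock and cooling. Non-binding: labor (8 unused).
Since labor is not tight, its dual is 0.
From A_Bᵀ y = c: 1·y_feedstock + 2·y_cooling = 14; 6·y_feedstock + 3·y_cooling = 39.
Solving: y_feedstock = 4, y_cooling = 5.
compound C enters the basis when its profit ≥ yᵀa₃ = 4·1 + 5·1 = 9.

9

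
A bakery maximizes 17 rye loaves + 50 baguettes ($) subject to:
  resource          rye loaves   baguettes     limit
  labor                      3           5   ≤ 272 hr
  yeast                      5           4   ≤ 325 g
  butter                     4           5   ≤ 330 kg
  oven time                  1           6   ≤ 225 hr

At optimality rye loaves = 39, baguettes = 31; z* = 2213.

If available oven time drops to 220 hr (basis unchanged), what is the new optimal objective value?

2188

Binding: labor and oven time. Non-binding: yeast (6 unused), butter (19 unused).
Slack constraints have shadow price 0 (complementary slackness).
The binding rows give the dual system: 3·y_labor + 1·y_oven time = 17 and 5·y_labor + 6·y_oven time = 50.
Solving: y_labor = 4, y_oven time = 5.
Δz = y_oven time·Δb = 5 × (-5) = -25, so new z* = 2213 − 25 = 2188.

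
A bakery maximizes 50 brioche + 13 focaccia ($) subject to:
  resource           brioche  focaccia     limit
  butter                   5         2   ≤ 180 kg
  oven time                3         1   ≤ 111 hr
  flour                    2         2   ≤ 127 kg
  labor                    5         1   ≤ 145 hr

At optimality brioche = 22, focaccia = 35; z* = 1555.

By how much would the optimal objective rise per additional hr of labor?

At the optimum: butter uses 180 of 180 (binding); oven time uses 101 of 111 (slack = 10); flour uses 114 of 127 (slack = 13); labor uses 145 of 145 (binding).
Since oven time, flour are not tight, their duals are 0.
Dual feasibility on the basic columns requires 5·y_butter + 5·y_labor = 50, 2·y_butter + 1·y_labor = 13.
This yields shadow prices y_butter = 3, y_labor = 7.
Shadow price of labor = 7.

7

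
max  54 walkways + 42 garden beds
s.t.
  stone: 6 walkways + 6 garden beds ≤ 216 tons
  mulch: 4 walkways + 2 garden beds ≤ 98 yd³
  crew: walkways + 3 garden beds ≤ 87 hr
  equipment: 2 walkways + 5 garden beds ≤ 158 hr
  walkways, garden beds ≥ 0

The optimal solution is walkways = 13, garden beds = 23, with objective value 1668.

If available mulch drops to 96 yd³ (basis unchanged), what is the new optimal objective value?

1656

Check each constraint at x*: stone 216/216 (tight); mulch 98/98 (tight); crew 82/87 (slack 5); equipment 141/158 (slack 17).
Since crew, equipment are not tight, their duals are 0.
The binding rows give the dual system: 6·y_stone + 4·y_mulch = 54 and 6·y_stone + 2·y_mulch = 42.
→ y_stone = 5 and y_mulch = 6.
Δz = y_mulch·Δb = 6 × (-2) = -12, so new z* = 1668 − 12 = 1656.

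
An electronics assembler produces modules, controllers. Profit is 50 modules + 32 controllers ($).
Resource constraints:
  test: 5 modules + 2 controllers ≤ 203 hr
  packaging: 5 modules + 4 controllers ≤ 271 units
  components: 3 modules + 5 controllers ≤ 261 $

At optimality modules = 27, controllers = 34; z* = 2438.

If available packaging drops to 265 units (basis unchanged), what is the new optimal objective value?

Binding: test and packaging. Non-binding: components (10 unused).
Since components is not tight, its dual is 0.
Dual feasibility on the basic columns requires 5·y_test + 5·y_packaging = 50, 2·y_test + 4·y_packaging = 32.
→ y_test = 4 and y_packaging = 6.
Δz = y_packaging·Δb = 6 × (-6) = -36, so new z* = 2438 − 36 = 2402.

2402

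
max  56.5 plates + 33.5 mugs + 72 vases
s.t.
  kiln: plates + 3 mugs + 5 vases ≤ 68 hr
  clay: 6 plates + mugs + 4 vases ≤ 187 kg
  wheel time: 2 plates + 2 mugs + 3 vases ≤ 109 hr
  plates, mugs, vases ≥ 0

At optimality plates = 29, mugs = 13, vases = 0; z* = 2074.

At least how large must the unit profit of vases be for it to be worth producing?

Check each constraint at x*: kiln 68/68 (tight); clay 187/187 (tight); wheel time 84/109 (slack 25).
By complementary slackness, y = 0 for the non-binding constraint.
The binding rows give the dual system: 1·y_kiln + 6·y_clay = 56.5 and 3·y_kiln + 1·y_clay = 33.5.
Solving: y_kiln = 8.5, y_clay = 8.
vases enters the basis when its profit ≥ yᵀa₃ = 8.5·5 + 8·4 = 74.5.

74.5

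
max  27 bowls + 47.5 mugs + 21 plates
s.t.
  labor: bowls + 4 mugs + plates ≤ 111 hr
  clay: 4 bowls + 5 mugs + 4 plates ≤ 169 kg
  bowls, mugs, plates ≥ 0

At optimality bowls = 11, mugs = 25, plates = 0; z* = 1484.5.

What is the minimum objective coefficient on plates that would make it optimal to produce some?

27

Both labor and clay are binding at x*.
From A_Bᵀ y = c: 1·y_labor + 4·y_clay = 27; 4·y_labor + 5·y_clay = 47.5.
Solving: y_labor = 5, y_clay = 5.5.
plates enters the basis when its profit ≥ yᵀa₃ = 5·1 + 5.5·4 = 27.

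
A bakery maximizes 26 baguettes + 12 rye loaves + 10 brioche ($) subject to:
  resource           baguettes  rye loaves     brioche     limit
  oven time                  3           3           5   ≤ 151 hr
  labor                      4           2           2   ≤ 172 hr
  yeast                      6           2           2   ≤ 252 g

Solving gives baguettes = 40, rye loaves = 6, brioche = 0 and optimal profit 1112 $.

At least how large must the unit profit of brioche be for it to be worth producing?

12

At the optimum: oven time uses 138 of 151 (slack = 13); labor uses 172 of 172 (binding); yeast uses 252 of 252 (binding).
By complementary slackness, y = 0 for the non-binding constraint.
From A_Bᵀ y = c: 4·y_labor + 6·y_yeast = 26; 2·y_labor + 2·y_yeast = 12.
→ y_labor = 5 and y_yeast = 1.
brioche enters the basis when its profit ≥ yᵀa₃ = 5·2 + 1·2 = 12.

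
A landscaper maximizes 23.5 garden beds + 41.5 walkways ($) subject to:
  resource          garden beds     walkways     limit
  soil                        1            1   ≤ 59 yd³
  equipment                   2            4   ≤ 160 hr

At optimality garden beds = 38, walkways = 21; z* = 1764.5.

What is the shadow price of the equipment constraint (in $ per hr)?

9

At the optimum: soil uses 59 of 59 (binding); equipment uses 160 of 160 (binding).
From A_Bᵀ y = c: 1·y_soil + 2·y_equipment = 23.5; 1·y_soil + 4·y_equipment = 41.5.
Solving: y_soil = 5.5, y_equipment = 9.
Shadow price of equipment = 9.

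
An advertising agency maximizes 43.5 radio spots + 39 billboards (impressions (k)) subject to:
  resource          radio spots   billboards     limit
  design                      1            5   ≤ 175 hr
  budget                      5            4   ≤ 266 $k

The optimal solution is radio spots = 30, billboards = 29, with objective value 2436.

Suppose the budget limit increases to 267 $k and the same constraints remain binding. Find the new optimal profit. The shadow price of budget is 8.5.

2444.5

Δb = 1, so new z* = 2436 + (8.5)·(1) = 2436 + 8.5 = 2444.5.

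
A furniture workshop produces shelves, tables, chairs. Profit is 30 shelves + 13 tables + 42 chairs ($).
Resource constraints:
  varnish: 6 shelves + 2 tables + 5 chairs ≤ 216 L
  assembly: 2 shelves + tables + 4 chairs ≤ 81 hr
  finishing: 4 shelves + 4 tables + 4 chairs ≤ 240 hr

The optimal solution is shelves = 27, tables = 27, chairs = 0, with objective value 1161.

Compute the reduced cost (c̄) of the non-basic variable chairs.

-4

Binding: varnish and assembly. Non-binding: finishing (24 unused).
Since finishing is not tight, its dual is 0.
The binding rows give the dual system: 6·y_varnish + 2·y_assembly = 30 and 2·y_varnish + 1·y_assembly = 13.
This yields shadow prices y_varnish = 2, y_assembly = 9.
Reduced cost of chairs: c₃ − yᵀa₃ = 42 − (2·5 + 9·4) = 42 − 46 = -4.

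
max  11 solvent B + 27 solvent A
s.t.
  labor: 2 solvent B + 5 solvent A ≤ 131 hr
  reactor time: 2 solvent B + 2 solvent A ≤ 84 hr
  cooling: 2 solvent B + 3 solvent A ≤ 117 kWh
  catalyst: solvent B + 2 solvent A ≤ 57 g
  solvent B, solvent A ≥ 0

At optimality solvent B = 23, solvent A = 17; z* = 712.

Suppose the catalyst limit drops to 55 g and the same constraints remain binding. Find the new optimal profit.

710

Binding: labor and catalyst. Non-binding: reactor time (4 unused), cooling (20 unused).
Since reactor time, cooling are not tight, their duals are 0.
Dual feasibility on the basic columns requires 2·y_labor + 1·y_catalyst = 11, 5·y_labor + 2·y_catalyst = 27.
This yields shadow prices y_labor = 5, y_catalyst = 1.
Δz = y_catalyst·Δb = 1 × (-2) = -2, so new z* = 712 − 2 = 710.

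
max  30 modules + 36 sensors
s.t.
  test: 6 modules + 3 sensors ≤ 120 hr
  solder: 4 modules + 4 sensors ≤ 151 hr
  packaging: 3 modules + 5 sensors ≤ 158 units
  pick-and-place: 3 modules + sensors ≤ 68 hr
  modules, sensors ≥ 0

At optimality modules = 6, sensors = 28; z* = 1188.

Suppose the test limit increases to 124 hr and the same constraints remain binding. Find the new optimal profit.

Binding: test and packaging. Non-binding: solder (15 unused), pick-and-place (22 unused).
By complementary slackness, y = 0 for the non-binding constraints.
From A_Bᵀ y = c: 6·y_test + 3·y_packaging = 30; 3·y_test + 5·y_packaging = 36.
Solving: y_test = 2, y_packaging = 6.
Δz = y_test·Δb = 2 × (4) = 8, so new z* = 1188 + 8 = 1196.

1196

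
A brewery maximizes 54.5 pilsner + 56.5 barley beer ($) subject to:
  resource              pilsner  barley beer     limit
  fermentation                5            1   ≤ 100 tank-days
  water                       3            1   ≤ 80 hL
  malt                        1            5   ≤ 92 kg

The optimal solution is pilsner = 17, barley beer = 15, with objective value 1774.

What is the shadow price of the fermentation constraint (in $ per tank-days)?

At the optimum: fermentation uses 100 of 100 (binding); water uses 66 of 80 (slack = 14); malt uses 92 of 92 (binding).
By complementary slackness, y = 0 for the non-binding constraint.
Dual feasibility on the basic columns requires 5·y_fermentation + 1·y_malt = 54.5, 1·y_fermentation + 5·y_malt = 56.5.
This yields shadow prices y_fermentation = 9, y_malt = 9.5.
Shadow price of fermentation = 9.

9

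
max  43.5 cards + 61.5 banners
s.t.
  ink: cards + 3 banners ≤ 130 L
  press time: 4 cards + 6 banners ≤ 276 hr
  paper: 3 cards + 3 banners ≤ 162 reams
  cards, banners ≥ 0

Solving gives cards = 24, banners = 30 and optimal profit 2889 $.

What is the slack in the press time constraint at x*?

0

press time used = 4·24 + 6·30 = 276; slack = 276 − 276 = 0.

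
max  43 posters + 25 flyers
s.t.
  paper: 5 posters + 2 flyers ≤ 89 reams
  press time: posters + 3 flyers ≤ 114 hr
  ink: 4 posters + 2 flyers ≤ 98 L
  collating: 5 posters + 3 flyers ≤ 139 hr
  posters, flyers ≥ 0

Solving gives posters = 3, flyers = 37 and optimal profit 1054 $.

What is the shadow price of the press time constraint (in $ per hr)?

3

Check each constraint at x*: paper 89/89 (tight); press time 114/114 (tight); ink 86/98 (slack 12); collating 126/139 (slack 13).
Slack constraints have shadow price 0 (complementary slackness).
Dual feasibility on the basic columns requires 5·y_paper + 1·y_press time = 43, 2·y_paper + 3·y_press time = 25.
This yields shadow prices y_paper = 8, y_press time = 3.
Shadow price of press time = 3.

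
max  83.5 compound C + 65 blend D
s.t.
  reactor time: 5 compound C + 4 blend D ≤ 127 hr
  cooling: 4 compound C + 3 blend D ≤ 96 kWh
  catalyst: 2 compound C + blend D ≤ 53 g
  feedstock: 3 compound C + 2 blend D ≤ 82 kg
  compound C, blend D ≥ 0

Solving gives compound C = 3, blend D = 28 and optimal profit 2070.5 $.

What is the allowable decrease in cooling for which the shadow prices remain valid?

0.75

Binding constraints: reactor time, cooling. The basis is B = [[5,4],[4,3]] with det -1.
Per unit decrease in cooling, x* moves by d = (-4, 5).
The basis stays optimal until compound C reaches 0; allowable decrease = 0.75 kWh.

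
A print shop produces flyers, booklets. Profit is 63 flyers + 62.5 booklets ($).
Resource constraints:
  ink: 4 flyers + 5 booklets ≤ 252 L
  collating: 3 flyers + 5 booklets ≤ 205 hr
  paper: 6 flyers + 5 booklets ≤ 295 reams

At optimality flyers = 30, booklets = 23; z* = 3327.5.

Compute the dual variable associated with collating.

At the optimum: ink uses 235 of 252 (slack = 17); collating uses 205 of 205 (binding); paper uses 295 of 295 (binding).
Since ink is not tight, its dual is 0.
Dual feasibility on the basic columns requires 3·y_collating + 6·y_paper = 63, 5·y_collating + 5·y_paper = 62.5.
This yields shadow prices y_collating = 4, y_paper = 8.5.
Shadow price of collating = 4.

4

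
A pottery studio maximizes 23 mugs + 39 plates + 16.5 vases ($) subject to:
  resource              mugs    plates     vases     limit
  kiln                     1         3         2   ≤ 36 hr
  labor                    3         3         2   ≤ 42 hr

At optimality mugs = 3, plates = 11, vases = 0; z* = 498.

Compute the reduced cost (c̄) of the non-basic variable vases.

Check each constraint at x*: kiln 36/36 (tight); labor 42/42 (tight).
The binding rows give the dual system: 1·y_kiln + 3·y_labor = 23 and 3·y_kiln + 3·y_labor = 39.
→ y_kiln = 8 and y_labor = 5.
Reduced cost of vases: c₃ − yᵀa₃ = 16.5 − (8·2 + 5·2) = 16.5 − 26 = -9.5.

-9.5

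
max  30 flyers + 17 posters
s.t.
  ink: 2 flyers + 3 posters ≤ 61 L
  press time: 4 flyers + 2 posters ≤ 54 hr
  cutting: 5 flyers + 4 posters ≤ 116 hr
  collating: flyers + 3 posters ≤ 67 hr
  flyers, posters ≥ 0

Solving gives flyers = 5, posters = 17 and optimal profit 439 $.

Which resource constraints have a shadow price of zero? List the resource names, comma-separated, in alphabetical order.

collating, cutting

ink: 61/61 (binding)
press time: 54/54 (binding)
cutting: 93/116 (slack 23)
collating: 56/67 (slack 11)
By complementary slackness, a constraint with positive slack has shadow price 0 → collating, cutting.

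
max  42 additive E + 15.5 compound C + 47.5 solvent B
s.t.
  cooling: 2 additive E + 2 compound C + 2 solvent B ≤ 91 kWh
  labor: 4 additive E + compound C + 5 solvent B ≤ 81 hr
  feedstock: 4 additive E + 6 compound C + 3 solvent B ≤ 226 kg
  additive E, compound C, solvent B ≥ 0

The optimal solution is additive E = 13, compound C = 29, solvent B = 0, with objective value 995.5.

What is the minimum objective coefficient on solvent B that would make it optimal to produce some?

50.5

Binding: labor and feedstock. Non-binding: cooling (7 unused).
Since cooling is not tight, its dual is 0.
From A_Bᵀ y = c: 4·y_labor + 4·y_feedstock = 42; 1·y_labor + 6·y_feedstock = 15.5.
Solving: y_labor = 9.5, y_feedstock = 1.
solvent B enters the basis when its profit ≥ yᵀa₃ = 9.5·5 + 1·3 = 50.5.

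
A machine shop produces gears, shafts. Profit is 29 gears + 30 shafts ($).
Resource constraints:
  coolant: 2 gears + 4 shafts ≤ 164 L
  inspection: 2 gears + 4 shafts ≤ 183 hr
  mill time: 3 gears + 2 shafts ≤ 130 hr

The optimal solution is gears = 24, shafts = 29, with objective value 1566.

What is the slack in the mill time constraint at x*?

mill time used = 3·24 + 2·29 = 130; slack = 130 − 130 = 0.

0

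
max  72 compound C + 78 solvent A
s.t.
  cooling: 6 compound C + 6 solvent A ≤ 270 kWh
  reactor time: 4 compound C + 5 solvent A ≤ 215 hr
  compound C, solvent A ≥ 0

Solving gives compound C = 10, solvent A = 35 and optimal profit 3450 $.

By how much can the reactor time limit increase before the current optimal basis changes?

10

Binding constraints: cooling, reactor time. The basis is B = [[6,6],[4,5]] with det 6.
Per unit increase in reactor time, x* moves by d = (-1, 1).
The basis stays optimal until compound C reaches 0; allowable increase = 10 hr.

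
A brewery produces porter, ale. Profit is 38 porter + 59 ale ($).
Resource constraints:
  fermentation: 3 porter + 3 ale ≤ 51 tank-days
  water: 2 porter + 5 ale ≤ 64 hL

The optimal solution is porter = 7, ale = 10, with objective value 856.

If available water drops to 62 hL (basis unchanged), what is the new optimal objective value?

842

At the optimum: fermentation uses 51 of 51 (binding); water uses 64 of 64 (binding).
Dual feasibility on the basic columns requires 3·y_fermentation + 2·y_water = 38, 3·y_fermentation + 5·y_water = 59.
This yields shadow prices y_fermentation = 8, y_water = 7.
Δz = y_water·Δb = 7 × (-2) = -14, so new z* = 856 − 14 = 842.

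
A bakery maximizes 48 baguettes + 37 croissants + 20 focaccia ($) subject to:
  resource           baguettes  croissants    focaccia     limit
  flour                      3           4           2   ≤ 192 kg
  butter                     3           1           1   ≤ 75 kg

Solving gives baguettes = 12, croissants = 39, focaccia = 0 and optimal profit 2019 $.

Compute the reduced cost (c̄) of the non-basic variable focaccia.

-3

Check each constraint at x*: flour 192/192 (tight); butter 75/75 (tight).
From A_Bᵀ y = c: 3·y_flour + 3·y_butter = 48; 4·y_flour + 1·y_butter = 37.
Solving: y_flour = 7, y_butter = 9.
Reduced cost of focaccia: c₃ − yᵀa₃ = 20 − (7·2 + 9·1) = 20 − 23 = -3.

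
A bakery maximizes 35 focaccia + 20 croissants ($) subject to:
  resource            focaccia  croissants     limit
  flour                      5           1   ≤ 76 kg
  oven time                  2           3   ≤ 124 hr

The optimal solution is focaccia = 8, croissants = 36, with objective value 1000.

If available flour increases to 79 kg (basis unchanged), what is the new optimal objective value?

1015

At the optimum: flour uses 76 of 76 (binding); oven time uses 124 of 124 (binding).
The binding rows give the dual system: 5·y_flour + 2·y_oven time = 35 and 1·y_flour + 3·y_oven time = 20.
Solving: y_flour = 5, y_oven time = 5.
Δz = y_flour·Δb = 5 × (3) = 15, so new z* = 1000 + 15 = 1015.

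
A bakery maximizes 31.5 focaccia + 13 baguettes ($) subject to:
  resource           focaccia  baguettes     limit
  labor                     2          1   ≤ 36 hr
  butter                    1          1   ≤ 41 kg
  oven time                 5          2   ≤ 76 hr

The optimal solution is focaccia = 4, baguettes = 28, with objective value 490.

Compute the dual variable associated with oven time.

Binding: labor and oven time. Non-binding: butter (9 unused).
Since butter is not tight, its dual is 0.
From A_Bᵀ y = c: 2·y_labor + 5·y_oven time = 31.5; 1·y_labor + 2·y_oven time = 13.
Solving: y_labor = 2, y_oven time = 5.5.
Shadow price of oven time = 5.5.

5.5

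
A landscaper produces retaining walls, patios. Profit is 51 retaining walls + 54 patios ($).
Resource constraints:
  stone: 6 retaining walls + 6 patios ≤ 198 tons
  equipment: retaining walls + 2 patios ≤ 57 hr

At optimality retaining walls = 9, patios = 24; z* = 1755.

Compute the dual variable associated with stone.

At the optimum: stone uses 198 of 198 (binding); equipment uses 57 of 57 (binding).
The binding rows give the dual system: 6·y_stone + 1·y_equipment = 51 and 6·y_stone + 2·y_equipment = 54.
→ y_stone = 8 and y_equipment = 3.
Shadow price of stone = 8.

8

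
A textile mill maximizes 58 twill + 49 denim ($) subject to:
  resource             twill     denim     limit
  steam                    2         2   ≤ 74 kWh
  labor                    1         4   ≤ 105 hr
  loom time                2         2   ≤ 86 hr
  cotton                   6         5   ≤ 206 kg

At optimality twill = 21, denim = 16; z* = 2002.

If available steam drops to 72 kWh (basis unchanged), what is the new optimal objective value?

1998

Check each constraint at x*: steam 74/74 (tight); labor 85/105 (slack 20); loom time 74/86 (slack 12); cotton 206/206 (tight).
Since labor, loom time are not tight, their duals are 0.
Dual feasibility on the basic columns requires 2·y_steam + 6·y_cotton = 58, 2·y_steam + 5·y_cotton = 49.
This yields shadow prices y_steam = 2, y_cotton = 9.
Δz = y_steam·Δb = 2 × (-2) = -4, so new z* = 2002 − 4 = 1998.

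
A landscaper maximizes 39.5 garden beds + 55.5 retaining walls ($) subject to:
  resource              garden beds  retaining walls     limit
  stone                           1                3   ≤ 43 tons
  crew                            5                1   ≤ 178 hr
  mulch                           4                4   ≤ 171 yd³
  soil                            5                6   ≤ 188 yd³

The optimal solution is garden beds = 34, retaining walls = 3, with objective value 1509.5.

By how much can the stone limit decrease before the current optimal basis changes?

1.8

Binding constraints: stone, soil. The basis is B = [[1,3],[5,6]] with det -9.
Per unit decrease in stone, x* moves by d = (0.6667, -0.5556).
The basis stays optimal until crew becomes binding; allowable decrease = 1.8 tons.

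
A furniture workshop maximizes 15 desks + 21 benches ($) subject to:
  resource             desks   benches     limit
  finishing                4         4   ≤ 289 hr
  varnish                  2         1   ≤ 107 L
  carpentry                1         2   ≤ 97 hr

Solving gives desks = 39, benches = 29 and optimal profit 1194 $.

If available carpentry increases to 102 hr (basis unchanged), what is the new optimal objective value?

1239

Check each constraint at x*: finishing 272/289 (slack 17); varnish 107/107 (tight); carpentry 97/97 (tight).
Slack constraints have shadow price 0 (complementary slackness).
The binding rows give the dual system: 2·y_varnish + 1·y_carpentry = 15 and 1·y_varnish + 2·y_carpentry = 21.
This yields shadow prices y_varnish = 3, y_carpentry = 9.
Δz = y_carpentry·Δb = 9 × (5) = 45, so new z* = 1194 + 45 = 1239.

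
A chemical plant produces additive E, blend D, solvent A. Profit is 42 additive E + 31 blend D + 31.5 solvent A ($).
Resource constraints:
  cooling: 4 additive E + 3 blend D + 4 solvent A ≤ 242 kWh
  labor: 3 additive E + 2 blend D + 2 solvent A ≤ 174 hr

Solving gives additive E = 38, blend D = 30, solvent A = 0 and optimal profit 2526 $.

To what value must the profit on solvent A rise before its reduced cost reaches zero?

At the optimum: cooling uses 242 of 242 (binding); labor uses 174 of 174 (binding).
Dual feasibility on the basic columns requires 4·y_cooling + 3·y_labor = 42, 3·y_cooling + 2·y_labor = 31.
→ y_cooling = 9 and y_labor = 2.
solvent A enters the basis when its profit ≥ yᵀa₃ = 9·4 + 2·2 = 40.

40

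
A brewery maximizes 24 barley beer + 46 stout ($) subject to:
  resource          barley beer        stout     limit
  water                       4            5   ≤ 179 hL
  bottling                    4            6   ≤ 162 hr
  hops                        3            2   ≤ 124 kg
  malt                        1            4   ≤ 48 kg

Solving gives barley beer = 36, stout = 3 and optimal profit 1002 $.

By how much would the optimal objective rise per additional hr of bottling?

Binding: bottling and malt. Non-binding: water (20 unused), hops (10 unused).
Slack constraints have shadow price 0 (complementary slackness).
The binding rows give the dual system: 4·y_bottling + 1·y_malt = 24 and 6·y_bottling + 4·y_malt = 46.
Solving: y_bottling = 5, y_malt = 4.
Shadow price of bottling = 5.

5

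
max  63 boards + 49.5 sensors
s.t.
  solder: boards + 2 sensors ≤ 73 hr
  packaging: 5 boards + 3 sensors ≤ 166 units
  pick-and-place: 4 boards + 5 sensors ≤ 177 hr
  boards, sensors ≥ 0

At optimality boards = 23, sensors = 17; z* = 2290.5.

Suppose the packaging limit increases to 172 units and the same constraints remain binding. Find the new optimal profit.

2344.5

At the optimum: solder uses 57 of 73 (slack = 16); packaging uses 166 of 166 (binding); pick-and-place uses 177 of 177 (binding).
Slack constraints have shadow price 0 (complementary slackness).
The binding rows give the dual system: 5·y_packaging + 4·y_pick-and-place = 63 and 3·y_packaging + 5·y_pick-and-place = 49.5.
This yields shadow prices y_packaging = 9, y_pick-and-place = 4.5.
Δz = y_packaging·Δb = 9 × (6) = 54, so new z* = 2290.5 + 54 = 2344.5.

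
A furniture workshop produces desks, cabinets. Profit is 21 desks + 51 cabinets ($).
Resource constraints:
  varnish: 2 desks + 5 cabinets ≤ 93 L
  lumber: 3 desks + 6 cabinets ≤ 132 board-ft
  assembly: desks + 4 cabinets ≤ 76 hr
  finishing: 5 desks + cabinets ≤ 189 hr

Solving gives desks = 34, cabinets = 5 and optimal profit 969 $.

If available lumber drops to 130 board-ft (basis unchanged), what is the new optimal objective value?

967

At the optimum: varnish uses 93 of 93 (binding); lumber uses 132 of 132 (binding); assembly uses 54 of 76 (slack = 22); finishing uses 175 of 189 (slack = 14).
Slack constraints have shadow price 0 (complementary slackness).
Dual feasibility on the basic columns requires 2·y_varnish + 3·y_lumber = 21, 5·y_varnish + 6·y_lumber = 51.
This yields shadow prices y_varnish = 9, y_lumber = 1.
Δz = y_lumber·Δb = 1 × (-2) = -2, so new z* = 969 − 2 = 967.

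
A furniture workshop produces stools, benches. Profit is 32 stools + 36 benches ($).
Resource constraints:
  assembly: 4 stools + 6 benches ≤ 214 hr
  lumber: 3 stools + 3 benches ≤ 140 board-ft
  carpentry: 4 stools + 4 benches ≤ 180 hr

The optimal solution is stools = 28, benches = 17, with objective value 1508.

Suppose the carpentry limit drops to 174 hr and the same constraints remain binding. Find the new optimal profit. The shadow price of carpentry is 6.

1472

Δb = -6, so new z* = 1508 + (6)·(-6) = 1508 − 36 = 1472.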